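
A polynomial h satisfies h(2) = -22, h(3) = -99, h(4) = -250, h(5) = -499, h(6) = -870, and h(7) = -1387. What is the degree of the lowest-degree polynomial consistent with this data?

Forward differences of the values at x = 2, 3, 4, 5, 6, 7:
  h  : -22  -99  -250  -499  -870  -1387
  Δ  : -77  -151  -249  -371  -517
  Δ^2: -74  -98  -122  -146
  Δ^3: -24  -24  -24
  Δ^4: 0  0
  Δ^5: 0
The third differences are constant (-24) and nonzero, while all higher differences vanish, so the minimal degree is 3.

3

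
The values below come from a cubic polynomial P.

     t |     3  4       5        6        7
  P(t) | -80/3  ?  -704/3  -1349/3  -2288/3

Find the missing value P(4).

The 4 known points determine the degree-3 polynomial uniquely.
Write P(t) = at^3 + bt^2 + ct + d. Substituting each data point gives a linear system:
  27a + 9b + 3c + d = -80/3
  125a + 25b + 5c + d = -704/3
  216a + 36b + 6c + d = -1349/3
  343a + 49b + 7c + d = -2288/3
Solving the system yields a = -3, b = 5, c = 3, d = 1/3.
So P(t) = -3t³ + 5t² + 3t + 1/3.
Then P(4) = -299/3.

-299/3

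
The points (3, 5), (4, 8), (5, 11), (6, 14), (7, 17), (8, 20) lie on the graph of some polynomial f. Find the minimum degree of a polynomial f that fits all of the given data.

Forward differences of the values at u = 3, 4, 5, 6, 7, 8:
  f  : 5  8  11  14  17  20
  Δ  : 3  3  3  3  3
  Δ^2: 0  0  0  0
  Δ^3: 0  0  0
  Δ^4: 0  0
  Δ^5: 0
The first differences are constant (3) and nonzero, while all higher differences vanish, so the minimal degree is 1.

1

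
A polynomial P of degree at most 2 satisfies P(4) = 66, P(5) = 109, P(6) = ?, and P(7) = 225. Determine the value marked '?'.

The 3 known points determine the degree-2 polynomial uniquely.
Write P(s) = as^2 + bs + c. Substituting each data point gives a linear system:
  16a + 4b + c = 66
  25a + 5b + c = 109
  49a + 7b + c = 225
Solving the system yields a = 5, b = -2, c = -6.
So P(s) = 5s^2 - 2s - 6.
Then P(6) = 162.

162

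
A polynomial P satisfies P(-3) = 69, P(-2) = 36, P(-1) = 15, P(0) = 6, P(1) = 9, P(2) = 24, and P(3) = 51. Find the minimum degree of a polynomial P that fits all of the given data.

2

Forward differences of the values at t = -3, -2, -1, 0, 1, 2, 3:
  P  : 69  36  15  6  9  24  51
  Δ  : -33  -21  -9  3  15  27
  Δ^2: 12  12  12  12  12
  Δ^3: 0  0  0  0
  Δ^4: 0  0  0
  Δ^5: 0  0
  Δ^6: 0
The second differences are constant (12) and nonzero, while all higher differences vanish, so the minimal degree is 2.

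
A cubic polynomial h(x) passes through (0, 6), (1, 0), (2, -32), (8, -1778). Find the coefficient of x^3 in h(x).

-3

Write h(x) = ax^3 + bx^2 + cx + d. Substituting each data point gives a linear system:
  d = 6
  a + b + c + d = 0
  8a + 4b + 2c + d = -32
  512a + 64b + 8c + d = -1778
Solving the system yields a = -3, b = -4, c = 1, d = 6.
So h(x) = -3x³ - 4x² + x + 6.
The leading coefficient is -3.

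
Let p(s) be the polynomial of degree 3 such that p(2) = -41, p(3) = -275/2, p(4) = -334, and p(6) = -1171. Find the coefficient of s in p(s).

-5/2

Write p(s) = as^3 + bs^2 + cs + d. Substituting each data point gives a linear system:
  8a + 4b + 2c + d = -41
  27a + 9b + 3c + d = -275/2
  64a + 16b + 4c + d = -334
  216a + 36b + 6c + d = -1171
Solving the system yields a = -6, b = 4, c = -5/2, d = -4.
So p(s) = -6s^3 + 4s^2 - (5/2)s - 4.
The coefficient of s is -5/2.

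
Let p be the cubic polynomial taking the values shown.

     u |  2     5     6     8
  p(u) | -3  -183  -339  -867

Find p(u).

p(u) = -2u^3 + 2u^2 + 4u - 3

Write p(u) = au^3 + bu^2 + cu + d. Substituting each data point gives a linear system:
  8a + 4b + 2c + d = -3
  125a + 25b + 5c + d = -183
  216a + 36b + 6c + d = -339
  512a + 64b + 8c + d = -867
Solving the system yields a = -2, b = 2, c = 4, d = -3.
So p(u) = -2u^3 + 2u^2 + 4u - 3.
Check: p(6) = -339. ✓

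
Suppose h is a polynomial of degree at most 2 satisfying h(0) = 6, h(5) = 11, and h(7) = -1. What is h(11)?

-49

Write h(t) = at^2 + bt + c. Substituting each data point gives a linear system:
  c = 6
  25a + 5b + c = 11
  49a + 7b + c = -1
Solving the system yields a = -1, b = 6, c = 6.
So h(t) = -t^2 + 6t + 6.
Then h(11) = -49.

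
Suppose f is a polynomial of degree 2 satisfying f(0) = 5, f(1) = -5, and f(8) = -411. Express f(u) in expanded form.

f(u) = -6u^2 - 4u + 5

Using the Lagrange interpolation formula with nodes 0, 1, 8:
  L_0(u) = (u - 1)(u - 8) / 8
  L_1(u) = u(u - 8) / -7
  L_2(u) = u(u - 1) / 56
Then f(u) = 5·L_0(u) - 5·L_1(u) - 411·L_2(u).
Expanding and collecting terms gives f(u) = -6u² - 4u + 5.
Check: f(0) = 5. ✓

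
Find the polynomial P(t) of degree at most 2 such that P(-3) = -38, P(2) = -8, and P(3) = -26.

Using the Lagrange interpolation formula with nodes -3, 2, 3:
  L_0(t) = (t - 2)(t - 3) / 30
  L_1(t) = (t + 3)(t - 3) / -5
  L_2(t) = (t + 3)(t - 2) / 6
Then P(t) = -38·L_0(t) - 8·L_1(t) - 26·L_2(t).
Expanding and collecting terms gives P(t) = -4t^2 + 2t + 4.
Check: P(-3) = -38. ✓

P(t) = -4t^2 + 2t + 4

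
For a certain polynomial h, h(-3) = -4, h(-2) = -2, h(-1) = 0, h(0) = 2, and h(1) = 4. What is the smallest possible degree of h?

Forward differences of the values at t = -3, -2, -1, 0, 1:
  h  : -4  -2  0  2  4
  Δ  : 2  2  2  2
  Δ^2: 0  0  0
  Δ^3: 0  0
  Δ^4: 0
The first differences are constant (2) and nonzero, while all higher differences vanish, so the minimal degree is 1.

1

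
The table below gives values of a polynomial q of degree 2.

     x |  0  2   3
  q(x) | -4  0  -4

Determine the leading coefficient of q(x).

Write q(x) = ax^2 + bx + c. Substituting each data point gives a linear system:
  c = -4
  4a + 2b + c = 0
  9a + 3b + c = -4
Solving the system yields a = -2, b = 6, c = -4.
So q(x) = -2x^2 + 6x - 4.
The leading coefficient is -2.

-2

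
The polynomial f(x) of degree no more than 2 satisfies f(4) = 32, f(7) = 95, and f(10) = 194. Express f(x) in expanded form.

f(x) = 2x^2 - x + 4

Write f(x) = ax^2 + bx + c. Substituting each data point gives a linear system:
  16a + 4b + c = 32
  49a + 7b + c = 95
  100a + 10b + c = 194
Solving the system yields a = 2, b = -1, c = 4.
So f(x) = 2x² - x + 4.
Check: f(4) = 32. ✓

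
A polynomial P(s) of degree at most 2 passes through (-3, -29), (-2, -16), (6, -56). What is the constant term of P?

-2

Write P(s) = as^2 + bs + c. Substituting each data point gives a linear system:
  9a - 3b + c = -29
  4a - 2b + c = -16
  36a + 6b + c = -56
Solving the system yields a = -2, b = 3, c = -2.
So P(s) = -2s^2 + 3s - 2.
The constant term is -2.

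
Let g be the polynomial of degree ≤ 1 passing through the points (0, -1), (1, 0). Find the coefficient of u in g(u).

1

Write g(u) = au + b. Substituting each data point gives a linear system:
  b = -1
  a + b = 0
Solving the system yields a = 1, b = -1.
So g(u) = u - 1.
The leading coefficient is 1.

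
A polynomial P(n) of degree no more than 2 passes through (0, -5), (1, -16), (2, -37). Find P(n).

P(n) = -5n^2 - 6n - 5

Using the Lagrange interpolation formula with nodes 0, 1, 2:
  L_0(n) = (n - 1)(n - 2) / 2
  L_1(n) = n(n - 2) / -1
  L_2(n) = n(n - 1) / 2
Then P(n) = -5·L_0(n) - 16·L_1(n) - 37·L_2(n).
Expanding and collecting terms gives P(n) = -5n^2 - 6n - 5.
Check: P(0) = -5. ✓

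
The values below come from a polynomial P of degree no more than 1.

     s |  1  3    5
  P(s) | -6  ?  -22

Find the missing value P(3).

-14

On equispaced nodes a degree-1 polynomial has vanishing second forward difference, so
  P(1) - 2·P(3) + P(5) = 0.
Substituting the known values and solving for P(3):
  -2·P(3) = 28
  P(3) = -14.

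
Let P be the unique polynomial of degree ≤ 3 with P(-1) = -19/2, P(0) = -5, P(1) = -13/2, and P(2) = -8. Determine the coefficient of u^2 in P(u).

-3

Write P(u) = au^3 + bu^2 + cu + d. Substituting each data point gives a linear system:
  -a + b - c + d = -19/2
  d = -5
  a + b + c + d = -13/2
  8a + 4b + 2c + d = -8
Solving the system yields a = 1, b = -3, c = 1/2, d = -5.
So P(u) = u³ - 3u² + (1/2)u - 5.
The coefficient of u^2 is -3.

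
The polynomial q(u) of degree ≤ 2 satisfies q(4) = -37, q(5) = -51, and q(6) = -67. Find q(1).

Write q(u) = au^2 + bu + c. Substituting each data point gives a linear system:
  16a + 4b + c = -37
  25a + 5b + c = -51
  36a + 6b + c = -67
Solving the system yields a = -1, b = -5, c = -1.
So q(u) = -u^2 - 5u - 1.
Then q(1) = -7.

-7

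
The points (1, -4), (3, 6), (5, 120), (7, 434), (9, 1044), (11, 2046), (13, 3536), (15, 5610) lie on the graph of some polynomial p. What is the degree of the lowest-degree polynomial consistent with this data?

3

Forward differences of the values at s = 1, 3, 5, 7, 9, 11, 13, 15:
  p  : -4  6  120  434  1044  2046  3536  5610
  Δ  : 10  114  314  610  1002  1490  2074
  Δ^2: 104  200  296  392  488  584
  Δ^3: 96  96  96  96  96
  Δ^4: 0  0  0  0
  Δ^5: 0  0  0
  Δ^6: 0  0
  Δ^7: 0
The third differences are constant (96) and nonzero, while all higher differences vanish, so the minimal degree is 3.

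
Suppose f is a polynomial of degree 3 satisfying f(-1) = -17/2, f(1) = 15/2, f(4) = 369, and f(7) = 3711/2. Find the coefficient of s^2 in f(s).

5/2

Write f(s) = as^3 + bs^2 + cs + d. Substituting each data point gives a linear system:
  -a + b - c + d = -17/2
  a + b + c + d = 15/2
  64a + 16b + 4c + d = 369
  343a + 49b + 7c + d = 3711/2
Solving the system yields a = 5, b = 5/2, c = 3, d = -3.
So f(s) = 5s³ + (5/2)s² + 3s - 3.
The coefficient of s^2 is 5/2.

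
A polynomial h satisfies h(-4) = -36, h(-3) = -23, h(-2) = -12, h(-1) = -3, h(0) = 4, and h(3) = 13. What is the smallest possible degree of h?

2

Divided differences on the nodes -4, -3, -2, -1, 0, 3:
  order 0: -36  -23  -12  -3  4  13
  order 1: 13  11  9  7  3
  order 2: -1  -1  -1  -1
  order 3: 0  0  0
  order 4: 0  0
  order 5: 0
The order-2 divided differences are all -1 (nonzero) and every higher order vanishes, so the data lies on a polynomial of degree exactly 2.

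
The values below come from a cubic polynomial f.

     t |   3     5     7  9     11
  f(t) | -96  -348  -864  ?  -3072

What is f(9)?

On equispaced nodes a degree-3 polynomial has vanishing fourth forward difference, so
  f(3) - 4·f(5) + 6·f(7) - 4·f(9) + f(11) = 0.
Substituting the known values and solving for f(9):
  -4·f(9) = 6960
  f(9) = -1740.

-1740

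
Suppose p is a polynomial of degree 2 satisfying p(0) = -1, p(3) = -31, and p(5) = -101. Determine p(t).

p(t) = -5t^2 + 5t - 1

Using the Lagrange interpolation formula with nodes 0, 3, 5:
  L_0(t) = (t - 3)(t - 5) / 15
  L_1(t) = t(t - 5) / -6
  L_2(t) = t(t - 3) / 10
Then p(t) = -1·L_0(t) - 31·L_1(t) - 101·L_2(t).
Expanding and collecting terms gives p(t) = -5t^2 + 5t - 1.
Check: p(5) = -101. ✓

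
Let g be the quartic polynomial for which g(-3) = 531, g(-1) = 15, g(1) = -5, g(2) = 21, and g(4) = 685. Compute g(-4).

1485

Write g(s) = as^4 + bs^3 + cs^2 + ds + e. Substituting each data point gives a linear system:
  81a - 27b + 9c - 3d + e = 531
  a - b + c - d + e = 15
  a + b + c + d + e = -5
  16a + 8b + 4c + 2d + e = 21
  256a + 64b + 16c + 4d + e = 685
Solving the system yields a = 4, b = -6, c = 4, d = -4, e = -3.
So g(s) = 4s^4 - 6s^3 + 4s^2 - 4s - 3.
Then g(-4) = 1485.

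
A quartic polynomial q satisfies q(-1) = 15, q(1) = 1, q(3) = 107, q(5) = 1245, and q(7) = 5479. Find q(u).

q(u) = 3u^4 - 5u^3 - 2u + 5

Write q(u) = au^4 + bu^3 + cu^2 + du + e. Substituting each data point gives a linear system:
  a - b + c - d + e = 15
  a + b + c + d + e = 1
  81a + 27b + 9c + 3d + e = 107
  625a + 125b + 25c + 5d + e = 1245
  2401a + 343b + 49c + 7d + e = 5479
Solving the system yields a = 3, b = -5, c = 0, d = -2, e = 5.
So q(u) = 3u⁴ - 5u³ - 2u + 5.
Check: q(1) = 1. ✓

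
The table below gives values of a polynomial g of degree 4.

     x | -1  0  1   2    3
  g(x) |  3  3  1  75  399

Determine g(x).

Write g(x) = ax^4 + bx^3 + cx^2 + dx + e. Substituting each data point gives a linear system:
  a - b + c - d + e = 3
  e = 3
  a + b + c + d + e = 1
  16a + 8b + 4c + 2d + e = 75
  81a + 27b + 9c + 3d + e = 399
Solving the system yields a = 4, b = 5, c = -5, d = -6, e = 3.
So g(x) = 4x⁴ + 5x³ - 5x² - 6x + 3.
Check: g(1) = 1. ✓

g(x) = 4x^4 + 5x^3 - 5x^2 - 6x + 3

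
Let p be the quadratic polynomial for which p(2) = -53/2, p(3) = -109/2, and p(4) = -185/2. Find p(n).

Using the Lagrange interpolation formula with nodes 2, 3, 4:
  L_0(n) = (n - 3)(n - 4) / 2
  L_1(n) = (n - 2)(n - 4) / -1
  L_2(n) = (n - 2)(n - 3) / 2
Then p(n) = -53/2·L_0(n) - 109/2·L_1(n) - 185/2·L_2(n).
Expanding and collecting terms gives p(n) = -5n^2 - 3n - 1/2.
Check: p(2) = -53/2. ✓

p(n) = -5n^2 - 3n - 1/2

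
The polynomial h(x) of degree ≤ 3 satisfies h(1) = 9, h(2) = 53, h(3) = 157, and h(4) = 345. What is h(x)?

Write h(x) = ax^3 + bx^2 + cx + d. Substituting each data point gives a linear system:
  a + b + c + d = 9
  8a + 4b + 2c + d = 53
  27a + 9b + 3c + d = 157
  64a + 16b + 4c + d = 345
Solving the system yields a = 4, b = 6, c = -2, d = 1.
So h(x) = 4x³ + 6x² - 2x + 1.
Check: h(2) = 53. ✓

h(x) = 4x^3 + 6x^2 - 2x + 1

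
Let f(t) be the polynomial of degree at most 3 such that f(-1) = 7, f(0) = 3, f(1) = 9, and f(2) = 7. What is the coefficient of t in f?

Write f(t) = at^3 + bt^2 + ct + d. Substituting each data point gives a linear system:
  -a + b - c + d = 7
  d = 3
  a + b + c + d = 9
  8a + 4b + 2c + d = 7
Solving the system yields a = -3, b = 5, c = 4, d = 3.
So f(t) = -3t^3 + 5t^2 + 4t + 3.
The coefficient of t is 4.

4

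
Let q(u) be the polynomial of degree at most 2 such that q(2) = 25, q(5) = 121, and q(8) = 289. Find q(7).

Forward differences of the values at u = 2, 5, 8:
  q  : 25  121  289
  Δ  : 96  168
  Δ^2: 72
The second differences are constant, confirming degree 2.
Interpolating (Newton forward form) and evaluating at u = 7 gives q(7) = 225.

225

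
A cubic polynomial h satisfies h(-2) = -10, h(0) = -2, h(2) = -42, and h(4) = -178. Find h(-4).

Using the Lagrange interpolation formula with nodes -2, 0, 2, 4:
  L_0(n) = n(n - 2)(n - 4) / -48
  L_1(n) = (n + 2)(n - 2)(n - 4) / 16
  L_2(n) = (n + 2)n(n - 4) / -16
  L_3(n) = (n + 2)n(n - 2) / 48
Then h(n) = -10·L_0(n) - 2·L_1(n) - 42·L_2(n) - 178·L_3(n).
Expanding and collecting terms gives h(n) = -n^3 - 6n^2 - 4n - 2.
Evaluating at n = -4: h(-4) = -18.

-18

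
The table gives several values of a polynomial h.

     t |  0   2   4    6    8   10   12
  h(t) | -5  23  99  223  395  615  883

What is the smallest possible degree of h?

Forward differences of the values at t = 0, 2, 4, 6, 8, 10, 12:
  h  : -5  23  99  223  395  615  883
  Δ  : 28  76  124  172  220  268
  Δ^2: 48  48  48  48  48
  Δ^3: 0  0  0  0
  Δ^4: 0  0  0
  Δ^5: 0  0
  Δ^6: 0
The second differences are constant (48) and nonzero, while all higher differences vanish, so the minimal degree is 2.

2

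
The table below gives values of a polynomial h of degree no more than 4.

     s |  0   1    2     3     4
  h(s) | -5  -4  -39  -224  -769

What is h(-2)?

-139

Using the Lagrange interpolation formula with nodes 0, 1, 2, 3, 4:
  L_0(s) = (s - 1)(s - 2)(s - 3)(s - 4) / 24
  L_1(s) = s(s - 2)(s - 3)(s - 4) / -6
  L_2(s) = s(s - 1)(s - 3)(s - 4) / 4
  L_3(s) = s(s - 1)(s - 2)(s - 4) / -6
  L_4(s) = s(s - 1)(s - 2)(s - 3) / 24
Then h(s) = -5·L_0(s) - 4·L_1(s) - 39·L_2(s) - 224·L_3(s) - 769·L_4(s).
Expanding and collecting terms gives h(s) = -4s^4 + 5s^3 - 5s^2 + 5s - 5.
Evaluating at s = -2: h(-2) = -139.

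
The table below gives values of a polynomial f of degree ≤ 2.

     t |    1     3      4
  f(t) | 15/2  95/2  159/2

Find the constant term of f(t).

Write f(t) = at^2 + bt + c. Substituting each data point gives a linear system:
  a + b + c = 15/2
  9a + 3b + c = 95/2
  16a + 4b + c = 159/2
Solving the system yields a = 4, b = 4, c = -1/2.
So f(t) = 4t^2 + 4t - 1/2.
The constant term is -1/2.

-1/2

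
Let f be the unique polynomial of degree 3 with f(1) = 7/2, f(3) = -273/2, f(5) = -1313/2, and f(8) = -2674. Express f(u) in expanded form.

f(u) = -5u^3 - (5/2)u^2 + 5u + 6

Using the Lagrange interpolation formula with nodes 1, 3, 5, 8:
  L_0(u) = (u - 3)(u - 5)(u - 8) / -56
  L_1(u) = (u - 1)(u - 5)(u - 8) / 20
  L_2(u) = (u - 1)(u - 3)(u - 8) / -24
  L_3(u) = (u - 1)(u - 3)(u - 5) / 105
Then f(u) = 7/2·L_0(u) - 273/2·L_1(u) - 1313/2·L_2(u) - 2674·L_3(u).
Expanding and collecting terms gives f(u) = -5u^3 - (5/2)u^2 + 5u + 6.
Check: f(5) = -1313/2. ✓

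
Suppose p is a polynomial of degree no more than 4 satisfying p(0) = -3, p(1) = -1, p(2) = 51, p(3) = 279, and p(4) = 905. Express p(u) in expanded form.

Using the Lagrange interpolation formula with nodes 0, 1, 2, 3, 4:
  L_0(u) = (u - 1)(u - 2)(u - 3)(u - 4) / 24
  L_1(u) = u(u - 2)(u - 3)(u - 4) / -6
  L_2(u) = u(u - 1)(u - 3)(u - 4) / 4
  L_3(u) = u(u - 1)(u - 2)(u - 4) / -6
  L_4(u) = u(u - 1)(u - 2)(u - 3) / 24
Then p(u) = -3·L_0(u) - 1·L_1(u) + 51·L_2(u) + 279·L_3(u) + 905·L_4(u).
Expanding and collecting terms gives p(u) = 4u⁴ - 3u³ + 6u² - 5u - 3.
Check: p(1) = -1. ✓

p(u) = 4u^4 - 3u^3 + 6u^2 - 5u - 3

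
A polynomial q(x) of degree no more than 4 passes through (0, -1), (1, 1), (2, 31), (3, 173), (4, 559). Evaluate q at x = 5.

1369

Forward differences of the values at x = 0, 1, 2, 3, 4:
  q  : -1  1  31  173  559
  Δ  : 2  30  142  386
  Δ^2: 28  112  244
  Δ^3: 84  132
  Δ^4: 48
The fourth differences are constant, confirming degree 4.
Interpolating (Newton forward form) and evaluating at x = 5 gives q(5) = 1369.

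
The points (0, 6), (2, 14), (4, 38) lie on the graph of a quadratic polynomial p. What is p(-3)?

24

Write p(t) = at^2 + bt + c. Substituting each data point gives a linear system:
  c = 6
  4a + 2b + c = 14
  16a + 4b + c = 38
Solving the system yields a = 2, b = 0, c = 6.
So p(t) = 2t^2 + 6.
Then p(-3) = 24.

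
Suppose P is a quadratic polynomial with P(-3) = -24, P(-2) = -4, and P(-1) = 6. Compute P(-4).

Write P(t) = at^2 + bt + c. Substituting each data point gives a linear system:
  9a - 3b + c = -24
  4a - 2b + c = -4
  a - b + c = 6
Solving the system yields a = -5, b = -5, c = 6.
So P(t) = -5t^2 - 5t + 6.
Then P(-4) = -54.

-54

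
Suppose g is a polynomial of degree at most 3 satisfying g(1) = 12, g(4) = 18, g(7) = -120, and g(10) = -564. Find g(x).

Using the Lagrange interpolation formula with nodes 1, 4, 7, 10:
  L_0(x) = (x - 4)(x - 7)(x - 10) / -162
  L_1(x) = (x - 1)(x - 7)(x - 10) / 54
  L_2(x) = (x - 1)(x - 4)(x - 10) / -54
  L_3(x) = (x - 1)(x - 4)(x - 7) / 162
Then g(x) = 12·L_0(x) + 18·L_1(x) - 120·L_2(x) - 564·L_3(x).
Expanding and collecting terms gives g(x) = -x³ + 4x² + 3x + 6.
Check: g(7) = -120. ✓

g(x) = -x^3 + 4x^2 + 3x + 6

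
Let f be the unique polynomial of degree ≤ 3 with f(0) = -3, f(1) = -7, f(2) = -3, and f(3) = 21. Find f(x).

f(x) = 2x^3 - 2x^2 - 4x - 3

Write f(x) = ax^3 + bx^2 + cx + d. Substituting each data point gives a linear system:
  d = -3
  a + b + c + d = -7
  8a + 4b + 2c + d = -3
  27a + 9b + 3c + d = 21
Solving the system yields a = 2, b = -2, c = -4, d = -3.
So f(x) = 2x^3 - 2x^2 - 4x - 3.
Check: f(0) = -3. ✓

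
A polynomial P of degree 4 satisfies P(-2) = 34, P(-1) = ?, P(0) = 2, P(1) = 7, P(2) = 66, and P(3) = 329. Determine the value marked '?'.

The 5 known points determine the degree-4 polynomial uniquely.
Write P(n) = an^4 + bn^3 + cn^2 + dn + e. Substituting each data point gives a linear system:
  16a - 8b + 4c - 2d + e = 34
  e = 2
  a + b + c + d + e = 7
  16a + 8b + 4c + 2d + e = 66
  81a + 27b + 9c + 3d + e = 329
Solving the system yields a = 4, b = 1, c = -4, d = 4, e = 2.
So P(n) = 4n^4 + n^3 - 4n^2 + 4n + 2.
Then P(-1) = -3.

-3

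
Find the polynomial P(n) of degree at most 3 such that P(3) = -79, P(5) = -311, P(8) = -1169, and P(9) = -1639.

P(n) = -2n^3 - 2n^2 - 2n - 1

Write P(n) = an^3 + bn^2 + cn + d. Substituting each data point gives a linear system:
  27a + 9b + 3c + d = -79
  125a + 25b + 5c + d = -311
  512a + 64b + 8c + d = -1169
  729a + 81b + 9c + d = -1639
Solving the system yields a = -2, b = -2, c = -2, d = -1.
So P(n) = -2n^3 - 2n^2 - 2n - 1.
Check: P(9) = -1639. ✓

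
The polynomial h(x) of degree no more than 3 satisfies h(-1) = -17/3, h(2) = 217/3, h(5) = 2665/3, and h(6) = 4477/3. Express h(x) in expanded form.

h(x) = 6x^3 + 5x^2 + 3x - 5/3

Write h(x) = ax^3 + bx^2 + cx + d. Substituting each data point gives a linear system:
  -a + b - c + d = -17/3
  8a + 4b + 2c + d = 217/3
  125a + 25b + 5c + d = 2665/3
  216a + 36b + 6c + d = 4477/3
Solving the system yields a = 6, b = 5, c = 3, d = -5/3.
So h(x) = 6x^3 + 5x^2 + 3x - 5/3.
Check: h(2) = 217/3. ✓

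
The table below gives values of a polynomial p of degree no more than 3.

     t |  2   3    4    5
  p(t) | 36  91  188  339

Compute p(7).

851

Forward differences of the values at t = 2, 3, 4, 5:
  p  : 36  91  188  339
  Δ  : 55  97  151
  Δ^2: 42  54
  Δ^3: 12
The third differences are constant, confirming degree 3.
Interpolating (Newton forward form) and evaluating at t = 7 gives p(7) = 851.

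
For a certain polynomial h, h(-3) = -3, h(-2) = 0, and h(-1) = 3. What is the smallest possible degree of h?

1

Forward differences of the values at t = -3, -2, -1:
  h  : -3  0  3
  Δ  : 3  3
  Δ^2: 0
The first differences are constant (3) and nonzero, while all higher differences vanish, so the minimal degree is 1.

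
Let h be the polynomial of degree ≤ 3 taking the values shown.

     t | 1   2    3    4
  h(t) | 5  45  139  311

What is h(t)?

h(t) = 4t^3 + 3t^2 + 3t - 5

Write h(t) = at^3 + bt^2 + ct + d. Substituting each data point gives a linear system:
  a + b + c + d = 5
  8a + 4b + 2c + d = 45
  27a + 9b + 3c + d = 139
  64a + 16b + 4c + d = 311
Solving the system yields a = 4, b = 3, c = 3, d = -5.
So h(t) = 4t^3 + 3t^2 + 3t - 5.
Check: h(2) = 45. ✓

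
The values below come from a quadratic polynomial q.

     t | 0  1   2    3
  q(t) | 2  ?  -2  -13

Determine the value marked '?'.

3

On equispaced nodes a degree-2 polynomial has vanishing third forward difference, so
  - q(0) + 3·q(1) - 3·q(2) + q(3) = 0.
Substituting the known values and solving for q(1):
  3·q(1) = 9
  q(1) = 3.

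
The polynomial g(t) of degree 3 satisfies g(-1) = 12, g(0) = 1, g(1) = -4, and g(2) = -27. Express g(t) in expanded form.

Write g(t) = at^3 + bt^2 + ct + d. Substituting each data point gives a linear system:
  -a + b - c + d = 12
  d = 1
  a + b + c + d = -4
  8a + 4b + 2c + d = -27
Solving the system yields a = -4, b = 3, c = -4, d = 1.
So g(t) = -4t^3 + 3t^2 - 4t + 1.
Check: g(2) = -27. ✓

g(t) = -4t^3 + 3t^2 - 4t + 1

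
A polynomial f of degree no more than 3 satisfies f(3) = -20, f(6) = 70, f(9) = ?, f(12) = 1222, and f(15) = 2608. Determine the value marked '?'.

The 4 known points determine the degree-3 polynomial uniquely.
Write f(s) = as^3 + bs^2 + cs + d. Substituting each data point gives a linear system:
  27a + 9b + 3c + d = -20
  216a + 36b + 6c + d = 70
  1728a + 144b + 12c + d = 1222
  3375a + 225b + 15c + d = 2608
Solving the system yields a = 1, b = -3, c = -6, d = -2.
So f(s) = s^3 - 3s^2 - 6s - 2.
Then f(9) = 430.

430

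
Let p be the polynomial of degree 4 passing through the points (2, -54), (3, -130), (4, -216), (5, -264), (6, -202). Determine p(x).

Using the Lagrange interpolation formula with nodes 2, 3, 4, 5, 6:
  L_0(x) = (x - 3)(x - 4)(x - 5)(x - 6) / 24
  L_1(x) = (x - 2)(x - 4)(x - 5)(x - 6) / -6
  L_2(x) = (x - 2)(x - 3)(x - 5)(x - 6) / 4
  L_3(x) = (x - 2)(x - 3)(x - 4)(x - 6) / -6
  L_4(x) = (x - 2)(x - 3)(x - 4)(x - 5) / 24
Then p(x) = -54·L_0(x) - 130·L_1(x) - 216·L_2(x) - 264·L_3(x) - 202·L_4(x).
Expanding and collecting terms gives p(x) = x^4 - 6x^3 - 6x^2 + 3x - 4.
Check: p(6) = -202. ✓

p(x) = x^4 - 6x^3 - 6x^2 + 3x - 4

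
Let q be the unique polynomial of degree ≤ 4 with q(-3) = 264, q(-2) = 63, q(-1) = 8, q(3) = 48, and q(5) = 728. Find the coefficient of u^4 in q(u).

Write q(u) = au^4 + bu^3 + cu^2 + du + e. Substituting each data point gives a linear system:
  81a - 27b + 9c - 3d + e = 264
  16a - 8b + 4c - 2d + e = 63
  a - b + c - d + e = 8
  81a + 27b + 9c + 3d + e = 48
  625a + 125b + 25c + 5d + e = 728
Solving the system yields a = 2, b = -4, c = -1, d = 0, e = 3.
So q(u) = 2u⁴ - 4u³ - u² + 3.
The leading coefficient is 2.

2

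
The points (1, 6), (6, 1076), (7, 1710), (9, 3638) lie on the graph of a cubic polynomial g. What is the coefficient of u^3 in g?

5

Write g(u) = au^3 + bu^2 + cu + d. Substituting each data point gives a linear system:
  a + b + c + d = 6
  216a + 36b + 6c + d = 1076
  343a + 49b + 7c + d = 1710
  729a + 81b + 9c + d = 3638
Solving the system yields a = 5, b = 0, c = -1, d = 2.
So g(u) = 5u^3 - u + 2.
The leading coefficient is 5.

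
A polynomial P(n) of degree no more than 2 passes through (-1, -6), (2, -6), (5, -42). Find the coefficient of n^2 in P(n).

Write P(n) = an^2 + bn + c. Substituting each data point gives a linear system:
  a - b + c = -6
  4a + 2b + c = -6
  25a + 5b + c = -42
Solving the system yields a = -2, b = 2, c = -2.
So P(n) = -2n^2 + 2n - 2.
The leading coefficient is -2.

-2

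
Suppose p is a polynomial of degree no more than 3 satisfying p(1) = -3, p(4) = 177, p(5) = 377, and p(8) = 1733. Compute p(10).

3507

Using the Lagrange interpolation formula with nodes 1, 4, 5, 8:
  L_0(t) = (t - 4)(t - 5)(t - 8) / -84
  L_1(t) = (t - 1)(t - 5)(t - 8) / 12
  L_2(t) = (t - 1)(t - 4)(t - 8) / -12
  L_3(t) = (t - 1)(t - 4)(t - 5) / 84
Then p(t) = -3·L_0(t) + 177·L_1(t) + 377·L_2(t) + 1733·L_3(t).
Expanding and collecting terms gives p(t) = 4t^3 - 5t^2 + t - 3.
Evaluating at t = 10: p(10) = 3507.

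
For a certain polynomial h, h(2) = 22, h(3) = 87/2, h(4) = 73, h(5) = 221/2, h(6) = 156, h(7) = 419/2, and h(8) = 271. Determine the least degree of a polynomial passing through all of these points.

Forward differences of the values at n = 2, 3, 4, 5, 6, 7, 8:
  h  : 22  87/2  73  221/2  156  419/2  271
  Δ  : 43/2  59/2  75/2  91/2  107/2  123/2
  Δ^2: 8  8  8  8  8
  Δ^3: 0  0  0  0
  Δ^4: 0  0  0
  Δ^5: 0  0
  Δ^6: 0
The second differences are constant (8) and nonzero, while all higher differences vanish, so the minimal degree is 2.

2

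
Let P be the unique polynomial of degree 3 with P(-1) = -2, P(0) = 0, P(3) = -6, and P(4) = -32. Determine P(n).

P(n) = -n^3 + n^2 + 4n

Write P(n) = an^3 + bn^2 + cn + d. Substituting each data point gives a linear system:
  -a + b - c + d = -2
  d = 0
  27a + 9b + 3c + d = -6
  64a + 16b + 4c + d = -32
Solving the system yields a = -1, b = 1, c = 4, d = 0.
So P(n) = -n³ + n² + 4n.
Check: P(3) = -6. ✓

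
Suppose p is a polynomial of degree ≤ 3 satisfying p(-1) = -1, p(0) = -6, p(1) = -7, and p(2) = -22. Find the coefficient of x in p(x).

Write p(x) = ax^3 + bx^2 + cx + d. Substituting each data point gives a linear system:
  -a + b - c + d = -1
  d = -6
  a + b + c + d = -7
  8a + 4b + 2c + d = -22
Solving the system yields a = -3, b = 2, c = 0, d = -6.
So p(x) = -3x³ + 2x² - 6.
The coefficient of x is 0.

0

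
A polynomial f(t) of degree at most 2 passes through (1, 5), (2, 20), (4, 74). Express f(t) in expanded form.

Using the Lagrange interpolation formula with nodes 1, 2, 4:
  L_0(t) = (t - 2)(t - 4) / 3
  L_1(t) = (t - 1)(t - 4) / -2
  L_2(t) = (t - 1)(t - 2) / 6
Then f(t) = 5·L_0(t) + 20·L_1(t) + 74·L_2(t).
Expanding and collecting terms gives f(t) = 4t^2 + 3t - 2.
Check: f(2) = 20. ✓

f(t) = 4t^2 + 3t - 2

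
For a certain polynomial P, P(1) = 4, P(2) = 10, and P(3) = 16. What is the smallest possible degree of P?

Forward differences of the values at n = 1, 2, 3:
  P  : 4  10  16
  Δ  : 6  6
  Δ^2: 0
The first differences are constant (6) and nonzero, while all higher differences vanish, so the minimal degree is 1.

1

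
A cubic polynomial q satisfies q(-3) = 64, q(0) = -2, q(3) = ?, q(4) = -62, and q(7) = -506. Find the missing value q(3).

The 4 known points determine the degree-3 polynomial uniquely.
Write q(t) = at^3 + bt^2 + ct + d. Substituting each data point gives a linear system:
  -27a + 9b - 3c + d = 64
  d = -2
  64a + 16b + 4c + d = -62
  343a + 49b + 7c + d = -506
Solving the system yields a = -2, b = 3, c = 5, d = -2.
So q(t) = -2t³ + 3t² + 5t - 2.
Then q(3) = -14.

-14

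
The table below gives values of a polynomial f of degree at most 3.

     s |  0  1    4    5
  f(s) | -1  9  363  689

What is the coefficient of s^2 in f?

2

Write f(s) = as^3 + bs^2 + cs + d. Substituting each data point gives a linear system:
  d = -1
  a + b + c + d = 9
  64a + 16b + 4c + d = 363
  125a + 25b + 5c + d = 689
Solving the system yields a = 5, b = 2, c = 3, d = -1.
So f(s) = 5s³ + 2s² + 3s - 1.
The coefficient of s^2 is 2.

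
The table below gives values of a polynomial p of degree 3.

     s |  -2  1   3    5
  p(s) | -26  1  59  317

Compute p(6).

566

Write p(s) = as^3 + bs^2 + cs + d. Substituting each data point gives a linear system:
  -8a + 4b - 2c + d = -26
  a + b + c + d = 1
  27a + 9b + 3c + d = 59
  125a + 25b + 5c + d = 317
Solving the system yields a = 3, b = -2, c = -2, d = 2.
So p(s) = 3s^3 - 2s^2 - 2s + 2.
Then p(6) = 566.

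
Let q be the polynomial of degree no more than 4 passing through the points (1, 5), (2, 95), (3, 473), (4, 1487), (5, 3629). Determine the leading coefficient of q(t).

6

Write q(t) = at^4 + bt^3 + ct^2 + dt + e. Substituting each data point gives a linear system:
  a + b + c + d + e = 5
  16a + 8b + 4c + 2d + e = 95
  81a + 27b + 9c + 3d + e = 473
  256a + 64b + 16c + 4d + e = 1487
  625a + 125b + 25c + 5d + e = 3629
Solving the system yields a = 6, b = -2, c = 6, d = -4, e = -1.
So q(t) = 6t^4 - 2t^3 + 6t^2 - 4t - 1.
The leading coefficient is 6.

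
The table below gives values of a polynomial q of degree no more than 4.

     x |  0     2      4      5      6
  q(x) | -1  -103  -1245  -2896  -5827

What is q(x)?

q(x) = -4x^4 - 2x^3 - 6x^2 + x - 1

Write q(x) = ax^4 + bx^3 + cx^2 + dx + e. Substituting each data point gives a linear system:
  e = -1
  16a + 8b + 4c + 2d + e = -103
  256a + 64b + 16c + 4d + e = -1245
  625a + 125b + 25c + 5d + e = -2896
  1296a + 216b + 36c + 6d + e = -5827
Solving the system yields a = -4, b = -2, c = -6, d = 1, e = -1.
So q(x) = -4x^4 - 2x^3 - 6x^2 + x - 1.
Check: q(0) = -1. ✓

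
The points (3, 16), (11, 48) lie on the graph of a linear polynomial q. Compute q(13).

Write q(n) = an + b. Substituting each data point gives a linear system:
  3a + b = 16
  11a + b = 48
Solving the system yields a = 4, b = 4.
So q(n) = 4n + 4.
Then q(13) = 56.

56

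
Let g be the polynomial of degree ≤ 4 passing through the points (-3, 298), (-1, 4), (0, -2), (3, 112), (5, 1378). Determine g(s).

Write g(s) = as^4 + bs^3 + cs^2 + ds + e. Substituting each data point gives a linear system:
  81a - 27b + 9c - 3d + e = 298
  a - b + c - d + e = 4
  e = -2
  81a + 27b + 9c + 3d + e = 112
  625a + 125b + 25c + 5d + e = 1378
Solving the system yields a = 3, b = -3, c = -4, d = -4, e = -2.
So g(s) = 3s^4 - 3s^3 - 4s^2 - 4s - 2.
Check: g(0) = -2. ✓

g(s) = 3s^4 - 3s^3 - 4s^2 - 4s - 2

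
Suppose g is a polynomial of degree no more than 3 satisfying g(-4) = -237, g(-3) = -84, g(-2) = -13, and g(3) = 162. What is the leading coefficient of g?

Write g(t) = at^3 + bt^2 + ct + d. Substituting each data point gives a linear system:
  -64a + 16b - 4c + d = -237
  -27a + 9b - 3c + d = -84
  -8a + 4b - 2c + d = -13
  27a + 9b + 3c + d = 162
Solving the system yields a = 5, b = 4, c = -4, d = 3.
So g(t) = 5t³ + 4t² - 4t + 3.
The leading coefficient is 5.

5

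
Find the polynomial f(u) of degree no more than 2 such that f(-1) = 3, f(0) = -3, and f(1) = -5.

f(u) = 2u^2 - 4u - 3

Write f(u) = au^2 + bu + c. Substituting each data point gives a linear system:
  a - b + c = 3
  c = -3
  a + b + c = -5
Solving the system yields a = 2, b = -4, c = -3.
So f(u) = 2u^2 - 4u - 3.
Check: f(-1) = 3. ✓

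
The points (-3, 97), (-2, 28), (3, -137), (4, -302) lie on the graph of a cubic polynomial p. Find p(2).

Using the Lagrange interpolation formula with nodes -3, -2, 3, 4:
  L_0(t) = (t + 2)(t - 3)(t - 4) / -42
  L_1(t) = (t + 3)(t - 3)(t - 4) / 30
  L_2(t) = (t + 3)(t + 2)(t - 4) / -30
  L_3(t) = (t + 3)(t + 2)(t - 3) / 42
Then p(t) = 97·L_0(t) + 28·L_1(t) - 137·L_2(t) - 302·L_3(t).
Expanding and collecting terms gives p(t) = -4t^3 - 2t^2 - 3t - 2.
Evaluating at t = 2: p(2) = -48.

-48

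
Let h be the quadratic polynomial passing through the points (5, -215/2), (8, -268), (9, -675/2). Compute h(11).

Write h(t) = at^2 + bt + c. Substituting each data point gives a linear system:
  25a + 5b + c = -215/2
  64a + 8b + c = -268
  81a + 9b + c = -675/2
Solving the system yields a = -4, b = -3/2, c = 0.
So h(t) = -4t^2 - (3/2)t.
Then h(11) = -1001/2.

-1001/2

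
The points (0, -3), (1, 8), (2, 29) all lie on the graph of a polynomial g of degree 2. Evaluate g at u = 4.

Using the Lagrange interpolation formula with nodes 0, 1, 2:
  L_0(u) = (u - 1)(u - 2) / 2
  L_1(u) = u(u - 2) / -1
  L_2(u) = u(u - 1) / 2
Then g(u) = -3·L_0(u) + 8·L_1(u) + 29·L_2(u).
Expanding and collecting terms gives g(u) = 5u^2 + 6u - 3.
Evaluating at u = 4: g(4) = 101.

101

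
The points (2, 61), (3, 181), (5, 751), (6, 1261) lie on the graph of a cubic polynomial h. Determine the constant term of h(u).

Write h(u) = au^3 + bu^2 + cu + d. Substituting each data point gives a linear system:
  8a + 4b + 2c + d = 61
  27a + 9b + 3c + d = 181
  125a + 25b + 5c + d = 751
  216a + 36b + 6c + d = 1261
Solving the system yields a = 5, b = 5, c = 0, d = 1.
So h(u) = 5u^3 + 5u^2 + 1.
The constant term is 1.

1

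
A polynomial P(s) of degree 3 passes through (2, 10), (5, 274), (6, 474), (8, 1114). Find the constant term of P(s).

-6

Write P(s) = as^3 + bs^2 + cs + d. Substituting each data point gives a linear system:
  8a + 4b + 2c + d = 10
  125a + 25b + 5c + d = 274
  216a + 36b + 6c + d = 474
  512a + 64b + 8c + d = 1114
Solving the system yields a = 2, b = 2, c = -4, d = -6.
So P(s) = 2s^3 + 2s^2 - 4s - 6.
The constant term is -6.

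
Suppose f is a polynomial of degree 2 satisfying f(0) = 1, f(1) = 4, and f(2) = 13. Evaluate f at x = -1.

Forward differences of the values at x = 0, 1, 2:
  f  : 1  4  13
  Δ  : 3  9
  Δ^2: 6
The second differences are constant, confirming degree 2.
Interpolating (Newton forward form) and evaluating at x = -1 gives f(-1) = 4.

4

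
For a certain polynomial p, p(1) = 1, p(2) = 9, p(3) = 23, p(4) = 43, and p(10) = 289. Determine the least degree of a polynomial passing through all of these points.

2

Divided differences on the nodes 1, 2, 3, 4, 10:
  order 0: 1  9  23  43  289
  order 1: 8  14  20  41
  order 2: 3  3  3
  order 3: 0  0
  order 4: 0
The order-2 divided differences are all 3 (nonzero) and every higher order vanishes, so the data lies on a polynomial of degree exactly 2.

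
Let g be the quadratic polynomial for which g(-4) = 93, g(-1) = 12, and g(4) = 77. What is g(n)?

g(n) = 5n^2 - 2n + 5

Write g(n) = an^2 + bn + c. Substituting each data point gives a linear system:
  16a - 4b + c = 93
  a - b + c = 12
  16a + 4b + c = 77
Solving the system yields a = 5, b = -2, c = 5.
So g(n) = 5n^2 - 2n + 5.
Check: g(4) = 77. ✓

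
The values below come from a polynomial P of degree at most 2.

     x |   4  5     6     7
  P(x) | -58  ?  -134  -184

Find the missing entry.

-92

The 3 known points determine the degree-2 polynomial uniquely.
Write P(x) = ax^2 + bx + c. Substituting each data point gives a linear system:
  16a + 4b + c = -58
  36a + 6b + c = -134
  49a + 7b + c = -184
Solving the system yields a = -4, b = 2, c = -2.
So P(x) = -4x² + 2x - 2.
Then P(5) = -92.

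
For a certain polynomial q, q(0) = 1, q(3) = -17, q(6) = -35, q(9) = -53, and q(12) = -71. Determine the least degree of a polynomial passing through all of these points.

1

Forward differences of the values at u = 0, 3, 6, 9, 12:
  q  : 1  -17  -35  -53  -71
  Δ  : -18  -18  -18  -18
  Δ^2: 0  0  0
  Δ^3: 0  0
  Δ^4: 0
The first differences are constant (-18) and nonzero, while all higher differences vanish, so the minimal degree is 1.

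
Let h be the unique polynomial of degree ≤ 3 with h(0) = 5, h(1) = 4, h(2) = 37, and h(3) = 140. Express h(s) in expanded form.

h(s) = 6s^3 - s^2 - 6s + 5

Write h(s) = as^3 + bs^2 + cs + d. Substituting each data point gives a linear system:
  d = 5
  a + b + c + d = 4
  8a + 4b + 2c + d = 37
  27a + 9b + 3c + d = 140
Solving the system yields a = 6, b = -1, c = -6, d = 5.
So h(s) = 6s³ - s² - 6s + 5.
Check: h(0) = 5. ✓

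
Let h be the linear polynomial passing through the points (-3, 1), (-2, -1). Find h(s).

h(s) = -2s - 5

Write h(s) = as + b. Substituting each data point gives a linear system:
  -3a + b = 1
  -2a + b = -1
Solving the system yields a = -2, b = -5.
So h(s) = -2s - 5.
Check: h(-2) = -1. ✓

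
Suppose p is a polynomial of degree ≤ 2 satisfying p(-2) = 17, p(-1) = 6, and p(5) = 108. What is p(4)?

Write p(x) = ax^2 + bx + c. Substituting each data point gives a linear system:
  4a - 2b + c = 17
  a - b + c = 6
  25a + 5b + c = 108
Solving the system yields a = 4, b = 1, c = 3.
So p(x) = 4x^2 + x + 3.
Then p(4) = 71.

71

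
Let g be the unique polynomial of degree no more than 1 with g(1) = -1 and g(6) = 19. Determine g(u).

Write g(u) = au + b. Substituting each data point gives a linear system:
  a + b = -1
  6a + b = 19
Solving the system yields a = 4, b = -5.
So g(u) = 4u - 5.
Check: g(6) = 19. ✓

g(u) = 4u - 5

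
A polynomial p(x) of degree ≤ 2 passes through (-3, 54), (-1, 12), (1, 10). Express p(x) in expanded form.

p(x) = 5x^2 - x + 6

Using the Lagrange interpolation formula with nodes -3, -1, 1:
  L_0(x) = (x + 1)(x - 1) / 8
  L_1(x) = (x + 3)(x - 1) / -4
  L_2(x) = (x + 3)(x + 1) / 8
Then p(x) = 54·L_0(x) + 12·L_1(x) + 10·L_2(x).
Expanding and collecting terms gives p(x) = 5x^2 - x + 6.
Check: p(-3) = 54. ✓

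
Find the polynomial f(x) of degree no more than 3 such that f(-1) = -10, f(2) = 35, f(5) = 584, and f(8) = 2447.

Write f(x) = ax^3 + bx^2 + cx + d. Substituting each data point gives a linear system:
  -a + b - c + d = -10
  8a + 4b + 2c + d = 35
  125a + 25b + 5c + d = 584
  512a + 64b + 8c + d = 2447
Solving the system yields a = 5, b = -2, c = 2, d = -1.
So f(x) = 5x³ - 2x² + 2x - 1.
Check: f(-1) = -10. ✓

f(x) = 5x^3 - 2x^2 + 2x - 1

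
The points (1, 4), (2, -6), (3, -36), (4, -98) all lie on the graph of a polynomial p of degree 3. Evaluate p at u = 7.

Write p(u) = au^3 + bu^2 + cu + d. Substituting each data point gives a linear system:
  a + b + c + d = 4
  8a + 4b + 2c + d = -6
  27a + 9b + 3c + d = -36
  64a + 16b + 4c + d = -98
Solving the system yields a = -2, b = 2, c = -2, d = 6.
So p(u) = -2u^3 + 2u^2 - 2u + 6.
Then p(7) = -596.

-596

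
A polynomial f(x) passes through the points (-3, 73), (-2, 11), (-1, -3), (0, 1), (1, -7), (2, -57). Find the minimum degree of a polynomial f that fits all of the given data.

3

Forward differences of the values at x = -3, -2, -1, 0, 1, 2:
  f  : 73  11  -3  1  -7  -57
  Δ  : -62  -14  4  -8  -50
  Δ^2: 48  18  -12  -42
  Δ^3: -30  -30  -30
  Δ^4: 0  0
  Δ^5: 0
The third differences are constant (-30) and nonzero, while all higher differences vanish, so the minimal degree is 3.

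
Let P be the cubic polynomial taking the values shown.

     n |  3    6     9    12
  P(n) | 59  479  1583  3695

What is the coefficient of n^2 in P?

Write P(n) = an^3 + bn^2 + cn + d. Substituting each data point gives a linear system:
  27a + 9b + 3c + d = 59
  216a + 36b + 6c + d = 479
  729a + 81b + 9c + d = 1583
  1728a + 144b + 12c + d = 3695
Solving the system yields a = 2, b = 2, c = -4, d = -1.
So P(n) = 2n^3 + 2n^2 - 4n - 1.
The coefficient of n^2 is 2.

2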